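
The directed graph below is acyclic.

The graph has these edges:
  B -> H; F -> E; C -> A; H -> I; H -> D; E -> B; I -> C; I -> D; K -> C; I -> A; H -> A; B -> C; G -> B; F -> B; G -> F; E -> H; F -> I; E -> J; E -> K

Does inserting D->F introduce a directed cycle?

Adding D→F creates a cycle iff F can already reach D.
Path from F: F → I → D.
So F → … → D → F is a cycle.

Yes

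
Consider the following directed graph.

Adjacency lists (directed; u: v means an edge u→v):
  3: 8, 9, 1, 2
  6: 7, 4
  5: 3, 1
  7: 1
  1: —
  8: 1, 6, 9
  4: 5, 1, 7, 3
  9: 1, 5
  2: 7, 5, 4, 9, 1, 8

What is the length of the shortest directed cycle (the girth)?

3

For each vertex v, BFS finds the shortest path from v back to v.
The shortest such closed walk is 3 → 9 → 5 → 3, length 3.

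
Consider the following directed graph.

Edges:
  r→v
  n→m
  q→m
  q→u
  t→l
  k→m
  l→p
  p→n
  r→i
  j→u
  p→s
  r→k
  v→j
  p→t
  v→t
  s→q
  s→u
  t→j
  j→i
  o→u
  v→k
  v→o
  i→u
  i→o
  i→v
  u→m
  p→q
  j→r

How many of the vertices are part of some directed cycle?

7

A vertex is on a directed cycle iff it belongs to a strongly connected component of size ≥ 2 (or has a self-loop).
The vertices on cycles are {i, j, l, p, r, t, v} — 7 in total.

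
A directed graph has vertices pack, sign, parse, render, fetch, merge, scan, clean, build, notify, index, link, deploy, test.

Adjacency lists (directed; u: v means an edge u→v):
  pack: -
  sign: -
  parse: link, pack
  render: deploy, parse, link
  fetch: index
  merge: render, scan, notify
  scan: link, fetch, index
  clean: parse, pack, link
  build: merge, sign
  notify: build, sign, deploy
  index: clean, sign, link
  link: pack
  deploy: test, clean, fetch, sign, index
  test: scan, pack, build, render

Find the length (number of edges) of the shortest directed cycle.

3

For each vertex v, BFS finds the shortest path from v back to v.
The shortest such closed walk is merge → notify → build → merge, length 3.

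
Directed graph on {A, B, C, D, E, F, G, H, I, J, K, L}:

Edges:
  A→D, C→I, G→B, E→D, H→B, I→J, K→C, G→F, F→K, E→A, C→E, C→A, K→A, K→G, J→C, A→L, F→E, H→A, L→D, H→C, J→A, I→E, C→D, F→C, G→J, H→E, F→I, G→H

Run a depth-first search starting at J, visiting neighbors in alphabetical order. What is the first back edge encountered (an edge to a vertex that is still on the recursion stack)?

I->J

DFS from J (visiting neighbors in alphabetical order); mark gray on enter, black on exit:
J gray
  A gray
    D gray
    D black
    L gray
      L→D: D black — skip
    L black
  A black
  C gray
    C→A: A black — skip
    C→D: D black — skip
    E gray
      E→A: A black — skip
      E→D: D black — skip
    E black
    I gray
      I→E: E black — skip
      I→J: J is gray → back edge
First back edge: I → J.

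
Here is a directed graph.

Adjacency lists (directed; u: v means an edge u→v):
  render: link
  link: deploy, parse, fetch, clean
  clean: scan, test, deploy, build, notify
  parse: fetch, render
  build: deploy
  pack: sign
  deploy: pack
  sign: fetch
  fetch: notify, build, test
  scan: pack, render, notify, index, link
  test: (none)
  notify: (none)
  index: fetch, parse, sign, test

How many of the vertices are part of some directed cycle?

A vertex is on a directed cycle iff it belongs to a strongly connected component of size ≥ 2 (or has a self-loop).
The vertices on cycles are {link, pack, scan, sign, build, clean, fetch, index, parse, deploy, render} — 11 in total.

11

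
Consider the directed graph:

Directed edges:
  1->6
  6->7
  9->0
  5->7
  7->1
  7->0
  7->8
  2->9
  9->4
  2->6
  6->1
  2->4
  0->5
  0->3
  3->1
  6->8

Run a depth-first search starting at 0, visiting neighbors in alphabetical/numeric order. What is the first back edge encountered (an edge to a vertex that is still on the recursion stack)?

DFS from 0 (visiting neighbors in alphabetical/numeric order); mark gray on enter, black on exit:
0 gray
  3 gray
    1 gray
      6 gray
        6→1: 1 is gray → back edge
First back edge: 6 → 1.

6->1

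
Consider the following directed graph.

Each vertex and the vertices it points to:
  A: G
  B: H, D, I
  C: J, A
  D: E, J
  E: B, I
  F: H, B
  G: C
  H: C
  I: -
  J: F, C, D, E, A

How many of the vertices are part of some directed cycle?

9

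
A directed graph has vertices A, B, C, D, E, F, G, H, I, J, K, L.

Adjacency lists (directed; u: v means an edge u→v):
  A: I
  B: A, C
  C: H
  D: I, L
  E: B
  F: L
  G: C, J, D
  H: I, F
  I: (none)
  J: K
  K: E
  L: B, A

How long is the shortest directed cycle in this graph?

For each vertex v, BFS finds the shortest path from v back to v.
The shortest such closed walk is C → H → F → L → B → C, length 5.

5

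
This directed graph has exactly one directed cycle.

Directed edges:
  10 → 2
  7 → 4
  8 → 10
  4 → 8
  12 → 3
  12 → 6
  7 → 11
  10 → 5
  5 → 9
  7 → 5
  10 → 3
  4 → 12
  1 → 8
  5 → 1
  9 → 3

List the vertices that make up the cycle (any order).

1, 5, 8, 10

DFS with gray/black marking from 8:
8 gray
  10 gray
    3 gray
    3 black
    2 gray
    2 black
    5 gray
      1 gray
        1→8: 8 is gray → back edge
Back edge closes the cycle 8 → 10 → 5 → 1 → 8; its vertices are {1, 5, 8, 10}.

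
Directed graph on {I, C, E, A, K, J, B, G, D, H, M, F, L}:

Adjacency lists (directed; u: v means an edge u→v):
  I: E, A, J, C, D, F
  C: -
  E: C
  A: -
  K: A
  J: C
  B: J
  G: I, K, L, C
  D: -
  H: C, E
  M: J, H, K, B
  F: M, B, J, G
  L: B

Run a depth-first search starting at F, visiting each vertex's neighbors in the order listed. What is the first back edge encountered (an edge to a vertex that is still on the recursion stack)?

I->F

DFS from F (visiting each vertex's neighbors in the order listed); mark gray on enter, black on exit:
F gray
  M gray
    J gray
      C gray
      C black
    J black
    H gray
      H→C: C black — skip
      E gray
        E→C: C black — skip
      E black
    H black
    K gray
      A gray
      A black
    K black
    B gray
      B→J: J black — skip
    B black
  M black
  F→B: B black — skip
  F→J: J black — skip
  G gray
    I gray
      I→E: E black — skip
      I→A: A black — skip
      I→J: J black — skip
      I→C: C black — skip
      D gray
      D black
      I→F: F is gray → back edge
First back edge: I → F.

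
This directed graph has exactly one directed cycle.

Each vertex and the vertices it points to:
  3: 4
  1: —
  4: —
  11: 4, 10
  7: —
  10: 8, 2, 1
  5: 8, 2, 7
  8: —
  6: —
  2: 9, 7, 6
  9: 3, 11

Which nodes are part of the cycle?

2, 9, 10, 11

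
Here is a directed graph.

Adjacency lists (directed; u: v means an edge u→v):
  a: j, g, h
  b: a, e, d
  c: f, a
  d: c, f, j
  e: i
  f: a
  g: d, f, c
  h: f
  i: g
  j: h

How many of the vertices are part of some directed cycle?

7

A vertex is on a directed cycle iff it belongs to a strongly connected component of size ≥ 2 (or has a self-loop).
The vertices on cycles are {a, c, d, f, g, h, j} — 7 in total.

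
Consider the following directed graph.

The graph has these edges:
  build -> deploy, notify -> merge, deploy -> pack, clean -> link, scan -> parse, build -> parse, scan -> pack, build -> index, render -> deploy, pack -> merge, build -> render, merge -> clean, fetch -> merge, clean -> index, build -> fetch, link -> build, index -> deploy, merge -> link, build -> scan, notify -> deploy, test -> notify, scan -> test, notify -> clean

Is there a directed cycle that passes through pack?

pack is on a cycle iff pack can reach itself via ≥1 edge.
pack → merge → clean → index → deploy → pack — yes.

Yes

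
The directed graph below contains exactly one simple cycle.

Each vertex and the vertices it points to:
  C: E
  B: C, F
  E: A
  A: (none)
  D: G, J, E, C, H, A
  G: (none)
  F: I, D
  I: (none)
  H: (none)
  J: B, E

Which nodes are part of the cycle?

B, D, F, J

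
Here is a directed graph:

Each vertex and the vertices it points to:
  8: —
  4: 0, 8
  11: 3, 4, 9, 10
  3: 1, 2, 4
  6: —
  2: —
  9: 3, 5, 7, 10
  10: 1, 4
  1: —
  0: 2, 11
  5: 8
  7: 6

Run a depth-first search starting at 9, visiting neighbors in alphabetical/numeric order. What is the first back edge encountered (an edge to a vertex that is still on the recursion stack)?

DFS from 9 (visiting neighbors in alphabetical/numeric order); mark gray on enter, black on exit:
9 gray
  3 gray
    1 gray
    1 black
    2 gray
    2 black
    4 gray
      0 gray
        0→2: 2 black — skip
        11 gray
          11→3: 3 is gray → back edge
First back edge: 11 → 3.

11→3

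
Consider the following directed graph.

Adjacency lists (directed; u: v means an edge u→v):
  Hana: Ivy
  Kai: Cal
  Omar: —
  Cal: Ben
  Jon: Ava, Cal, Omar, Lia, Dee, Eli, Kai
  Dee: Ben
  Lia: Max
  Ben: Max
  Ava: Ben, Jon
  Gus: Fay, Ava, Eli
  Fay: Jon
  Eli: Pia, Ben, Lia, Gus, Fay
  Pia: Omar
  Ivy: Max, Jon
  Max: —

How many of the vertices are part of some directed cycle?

5

A vertex is on a directed cycle iff it belongs to a strongly connected component of size ≥ 2 (or has a self-loop).
The vertices on cycles are {Ava, Eli, Fay, Gus, Jon} — 5 in total.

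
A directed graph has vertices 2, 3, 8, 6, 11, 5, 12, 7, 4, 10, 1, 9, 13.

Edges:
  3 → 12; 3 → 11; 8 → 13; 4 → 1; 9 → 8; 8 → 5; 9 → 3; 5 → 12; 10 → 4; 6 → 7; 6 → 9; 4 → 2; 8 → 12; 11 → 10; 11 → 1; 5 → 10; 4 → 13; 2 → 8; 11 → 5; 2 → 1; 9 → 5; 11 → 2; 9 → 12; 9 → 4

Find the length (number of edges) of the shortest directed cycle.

5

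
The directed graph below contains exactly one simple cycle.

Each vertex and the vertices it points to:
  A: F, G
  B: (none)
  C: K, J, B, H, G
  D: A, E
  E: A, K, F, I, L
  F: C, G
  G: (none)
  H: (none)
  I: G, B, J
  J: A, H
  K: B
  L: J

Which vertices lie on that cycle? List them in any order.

A, C, F, J

DFS with gray/black marking from A:
A gray
  F gray
    C gray
      K gray
        B gray
        B black
      K black
      J gray
        J→A: A is gray → back edge
Back edge closes the cycle A → F → C → J → A; its vertices are {A, C, F, J}.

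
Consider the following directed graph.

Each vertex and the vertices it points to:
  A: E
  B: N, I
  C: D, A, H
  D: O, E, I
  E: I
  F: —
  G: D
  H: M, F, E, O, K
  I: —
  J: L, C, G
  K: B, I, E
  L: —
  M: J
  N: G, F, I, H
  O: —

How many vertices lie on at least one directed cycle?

A vertex is on a directed cycle iff it belongs to a strongly connected component of size ≥ 2 (or has a self-loop).
The vertices on cycles are {B, C, H, J, K, M, N} — 7 in total.

7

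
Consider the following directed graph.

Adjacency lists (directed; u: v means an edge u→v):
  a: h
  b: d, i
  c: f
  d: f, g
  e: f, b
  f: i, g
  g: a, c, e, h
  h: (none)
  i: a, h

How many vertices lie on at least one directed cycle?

A vertex is on a directed cycle iff it belongs to a strongly connected component of size ≥ 2 (or has a self-loop).
The vertices on cycles are {b, c, d, e, f, g} — 6 in total.

6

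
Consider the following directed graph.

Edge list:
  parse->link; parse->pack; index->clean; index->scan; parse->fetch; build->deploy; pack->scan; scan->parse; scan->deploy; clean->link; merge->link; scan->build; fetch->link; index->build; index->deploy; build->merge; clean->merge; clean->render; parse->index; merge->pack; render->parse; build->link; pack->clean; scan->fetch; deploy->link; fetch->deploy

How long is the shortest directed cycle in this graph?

3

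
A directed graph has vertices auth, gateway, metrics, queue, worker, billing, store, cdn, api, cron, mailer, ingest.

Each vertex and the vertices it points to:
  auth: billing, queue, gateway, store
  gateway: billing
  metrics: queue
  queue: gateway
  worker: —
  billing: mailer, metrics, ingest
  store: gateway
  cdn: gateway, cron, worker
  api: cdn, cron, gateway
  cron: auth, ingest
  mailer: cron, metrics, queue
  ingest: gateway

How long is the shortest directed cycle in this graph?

3

For each vertex v, BFS finds the shortest path from v back to v.
The shortest such closed walk is billing → ingest → gateway → billing, length 3.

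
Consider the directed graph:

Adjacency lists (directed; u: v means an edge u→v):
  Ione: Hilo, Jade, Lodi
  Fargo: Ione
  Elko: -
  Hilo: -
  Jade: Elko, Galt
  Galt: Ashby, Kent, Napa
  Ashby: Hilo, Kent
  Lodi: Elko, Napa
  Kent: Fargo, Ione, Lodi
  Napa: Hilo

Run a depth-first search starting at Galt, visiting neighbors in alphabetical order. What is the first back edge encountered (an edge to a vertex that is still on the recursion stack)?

DFS from Galt (visiting neighbors in alphabetical order); mark gray on enter, black on exit:
Galt gray
  Ashby gray
    Hilo gray
    Hilo black
    Kent gray
      Fargo gray
        Ione gray
          Ione→Hilo: Hilo black — skip
          Jade gray
            Elko gray
            Elko black
            Jade→Galt: Galt is gray → back edge
First back edge: Jade → Galt.

Jade->Galt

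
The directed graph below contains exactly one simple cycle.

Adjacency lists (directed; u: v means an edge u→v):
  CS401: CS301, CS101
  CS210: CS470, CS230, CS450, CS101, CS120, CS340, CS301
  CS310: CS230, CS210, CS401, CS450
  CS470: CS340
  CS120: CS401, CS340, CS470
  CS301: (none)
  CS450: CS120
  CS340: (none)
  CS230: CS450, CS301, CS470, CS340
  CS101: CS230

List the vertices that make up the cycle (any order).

CS101, CS120, CS230, CS401, CS450

DFS with gray/black marking from CS401:
CS401 gray
  CS301 gray
  CS301 black
  CS101 gray
    CS230 gray
      CS450 gray
        CS120 gray
          CS120→CS401: CS401 is gray → back edge
Back edge closes the cycle CS401 → CS101 → CS230 → CS450 → CS120 → CS401; its vertices are {CS101, CS120, CS230, CS401, CS450}.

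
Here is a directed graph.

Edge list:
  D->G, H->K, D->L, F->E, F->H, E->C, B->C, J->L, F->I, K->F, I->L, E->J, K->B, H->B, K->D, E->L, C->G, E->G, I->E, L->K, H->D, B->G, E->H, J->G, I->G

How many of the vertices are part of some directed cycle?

8

A vertex is on a directed cycle iff it belongs to a strongly connected component of size ≥ 2 (or has a self-loop).
The vertices on cycles are {D, E, F, H, I, J, K, L} — 8 in total.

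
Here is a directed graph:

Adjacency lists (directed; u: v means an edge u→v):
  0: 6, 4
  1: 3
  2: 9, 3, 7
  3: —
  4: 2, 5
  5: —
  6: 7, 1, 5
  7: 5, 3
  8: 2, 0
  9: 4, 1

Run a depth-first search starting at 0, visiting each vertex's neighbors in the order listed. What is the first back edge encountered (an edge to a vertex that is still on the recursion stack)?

9→4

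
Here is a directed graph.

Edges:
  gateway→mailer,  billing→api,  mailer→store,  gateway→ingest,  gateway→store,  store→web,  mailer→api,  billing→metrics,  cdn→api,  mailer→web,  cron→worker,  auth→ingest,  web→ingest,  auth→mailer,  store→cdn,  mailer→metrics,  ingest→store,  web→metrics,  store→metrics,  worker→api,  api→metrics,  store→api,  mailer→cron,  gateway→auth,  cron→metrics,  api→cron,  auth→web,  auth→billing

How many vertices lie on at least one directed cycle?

6

A vertex is on a directed cycle iff it belongs to a strongly connected component of size ≥ 2 (or has a self-loop).
The vertices on cycles are {api, web, cron, store, ingest, worker} — 6 in total.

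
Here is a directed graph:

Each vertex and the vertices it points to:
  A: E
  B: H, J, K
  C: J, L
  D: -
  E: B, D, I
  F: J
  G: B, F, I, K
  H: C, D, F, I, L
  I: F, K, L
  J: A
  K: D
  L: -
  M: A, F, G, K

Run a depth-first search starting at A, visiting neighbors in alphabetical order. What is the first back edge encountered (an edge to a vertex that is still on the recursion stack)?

J->A

DFS from A (visiting neighbors in alphabetical order); mark gray on enter, black on exit:
A gray
  E gray
    B gray
      H gray
        C gray
          J gray
            J→A: A is gray → back edge
First back edge: J → A.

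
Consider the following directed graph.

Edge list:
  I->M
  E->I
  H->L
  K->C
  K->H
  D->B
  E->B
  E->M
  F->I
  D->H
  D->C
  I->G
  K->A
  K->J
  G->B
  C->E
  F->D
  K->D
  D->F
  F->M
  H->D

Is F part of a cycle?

F is on a cycle iff F can reach itself via ≥1 edge.
F → D → F — yes.

Yes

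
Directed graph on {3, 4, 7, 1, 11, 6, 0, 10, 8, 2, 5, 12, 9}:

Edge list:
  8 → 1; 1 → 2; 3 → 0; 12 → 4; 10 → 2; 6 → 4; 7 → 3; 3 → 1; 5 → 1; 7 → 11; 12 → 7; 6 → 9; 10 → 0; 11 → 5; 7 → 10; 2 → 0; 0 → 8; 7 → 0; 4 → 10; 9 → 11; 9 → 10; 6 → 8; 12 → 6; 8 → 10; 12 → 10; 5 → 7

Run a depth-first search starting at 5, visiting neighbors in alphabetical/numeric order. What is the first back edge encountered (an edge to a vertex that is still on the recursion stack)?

8->1

DFS from 5 (visiting neighbors in alphabetical/numeric order); mark gray on enter, black on exit:
5 gray
  1 gray
    2 gray
      0 gray
        8 gray
          8→1: 1 is gray → back edge
First back edge: 8 → 1.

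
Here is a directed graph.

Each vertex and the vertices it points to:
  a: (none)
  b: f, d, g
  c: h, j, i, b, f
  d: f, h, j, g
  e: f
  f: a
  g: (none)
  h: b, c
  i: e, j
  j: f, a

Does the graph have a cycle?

Yes

DFS with white/gray/black marking, starting from c:
c gray
  h gray
    b gray
      f gray
        a gray
        a black
      f black
      d gray
        d→f: f black — skip
        d→h: h is gray → back edge
Back edge found, so a cycle exists: h → b → d → h.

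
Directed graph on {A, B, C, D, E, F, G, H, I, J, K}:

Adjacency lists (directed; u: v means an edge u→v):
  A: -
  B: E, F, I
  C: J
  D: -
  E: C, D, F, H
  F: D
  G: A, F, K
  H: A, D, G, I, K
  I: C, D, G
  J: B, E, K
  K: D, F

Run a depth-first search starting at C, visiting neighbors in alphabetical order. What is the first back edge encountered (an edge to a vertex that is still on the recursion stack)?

E→C

DFS from C (visiting neighbors in alphabetical order); mark gray on enter, black on exit:
C gray
  J gray
    B gray
      E gray
        E→C: C is gray → back edge
First back edge: E → C.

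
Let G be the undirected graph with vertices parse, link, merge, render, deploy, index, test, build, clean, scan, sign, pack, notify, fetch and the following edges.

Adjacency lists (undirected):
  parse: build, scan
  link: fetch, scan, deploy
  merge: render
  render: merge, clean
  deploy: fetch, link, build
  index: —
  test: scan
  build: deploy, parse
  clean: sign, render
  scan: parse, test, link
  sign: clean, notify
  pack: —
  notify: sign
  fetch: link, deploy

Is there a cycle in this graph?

Yes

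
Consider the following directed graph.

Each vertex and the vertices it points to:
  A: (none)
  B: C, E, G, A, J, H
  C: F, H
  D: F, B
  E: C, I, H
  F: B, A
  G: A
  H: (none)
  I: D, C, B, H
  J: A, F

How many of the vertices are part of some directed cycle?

A vertex is on a directed cycle iff it belongs to a strongly connected component of size ≥ 2 (or has a self-loop).
The vertices on cycles are {B, C, D, E, F, I, J} — 7 in total.

7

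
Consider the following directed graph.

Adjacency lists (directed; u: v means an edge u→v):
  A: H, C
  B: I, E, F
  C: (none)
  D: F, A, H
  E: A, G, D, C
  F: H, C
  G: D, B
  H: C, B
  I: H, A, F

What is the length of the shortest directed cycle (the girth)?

3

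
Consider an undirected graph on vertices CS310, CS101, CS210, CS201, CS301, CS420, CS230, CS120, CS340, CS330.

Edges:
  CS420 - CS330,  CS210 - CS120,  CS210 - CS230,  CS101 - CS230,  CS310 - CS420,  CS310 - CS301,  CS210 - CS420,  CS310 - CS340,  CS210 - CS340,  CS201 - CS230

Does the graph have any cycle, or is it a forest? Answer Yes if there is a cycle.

DFS, tracking each vertex's parent; an edge to a visited non-parent vertex closes a cycle.
Start from CS340:
visit CS340 (parent –)
  visit CS210 (parent CS340)
    visit CS230 (parent CS210)
      visit CS101 (parent CS230)
        CS101–CS230: parent, skip
      visit CS201 (parent CS230)
        CS201–CS230: parent, skip
      CS230–CS210: parent, skip
    CS210–CS340: parent, skip
    visit CS420 (parent CS210)
      visit CS310 (parent CS420)
        visit CS301 (parent CS310)
          CS301–CS310: parent, skip
        CS310–CS340: CS340 visited and ≠ parent → cycle
Cycle: CS340 – CS210 – CS420 – CS310 – CS340.

Yes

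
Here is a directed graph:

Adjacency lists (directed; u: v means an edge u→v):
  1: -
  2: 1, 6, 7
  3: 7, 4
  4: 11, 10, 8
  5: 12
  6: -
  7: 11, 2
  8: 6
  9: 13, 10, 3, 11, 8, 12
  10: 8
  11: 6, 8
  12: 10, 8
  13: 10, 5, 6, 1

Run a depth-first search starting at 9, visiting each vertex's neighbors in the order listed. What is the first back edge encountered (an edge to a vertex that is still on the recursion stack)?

2→7

DFS from 9 (visiting each vertex's neighbors in the order listed); mark gray on enter, black on exit:
9 gray
  13 gray
    10 gray
      8 gray
        6 gray
        6 black
      8 black
    10 black
    5 gray
      12 gray
        12→10: 10 black — skip
        12→8: 8 black — skip
      12 black
    5 black
    13→6: 6 black — skip
    1 gray
    1 black
  13 black
  9→10: 10 black — skip
  3 gray
    7 gray
      11 gray
        11→6: 6 black — skip
        11→8: 8 black — skip
      11 black
      2 gray
        2→1: 1 black — skip
        2→6: 6 black — skip
        2→7: 7 is gray → back edge
First back edge: 2 → 7.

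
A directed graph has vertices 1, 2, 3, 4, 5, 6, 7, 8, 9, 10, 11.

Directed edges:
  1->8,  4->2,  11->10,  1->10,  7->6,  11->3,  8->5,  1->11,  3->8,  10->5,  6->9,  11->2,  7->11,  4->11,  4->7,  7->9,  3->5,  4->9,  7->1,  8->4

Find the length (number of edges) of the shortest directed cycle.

For each vertex v, BFS finds the shortest path from v back to v.
The shortest such closed walk is 4 → 7 → 1 → 8 → 4, length 4.

4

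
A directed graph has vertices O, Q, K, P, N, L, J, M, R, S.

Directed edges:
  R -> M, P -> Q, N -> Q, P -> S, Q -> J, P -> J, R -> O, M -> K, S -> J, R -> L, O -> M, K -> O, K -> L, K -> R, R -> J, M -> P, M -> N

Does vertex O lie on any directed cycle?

Yes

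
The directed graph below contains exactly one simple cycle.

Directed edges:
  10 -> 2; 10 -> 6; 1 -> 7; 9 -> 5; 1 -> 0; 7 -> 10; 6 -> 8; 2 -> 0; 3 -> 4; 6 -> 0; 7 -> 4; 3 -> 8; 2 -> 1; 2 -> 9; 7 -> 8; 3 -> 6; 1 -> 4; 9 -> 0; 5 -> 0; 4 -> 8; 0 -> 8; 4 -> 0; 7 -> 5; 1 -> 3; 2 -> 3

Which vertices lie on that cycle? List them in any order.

DFS with gray/black marking from 10:
10 gray
  6 gray
    8 gray
    8 black
    0 gray
      0→8: 8 black — skip
    0 black
  6 black
  2 gray
    9 gray
      5 gray
        5→0: 0 black — skip
      5 black
      9→0: 0 black — skip
    9 black
    2→0: 0 black — skip
    3 gray
      3→6: 6 black — skip
      3→8: 8 black — skip
      4 gray
        4→0: 0 black — skip
        4→8: 8 black — skip
      4 black
    3 black
    1 gray
      7 gray
        7→4: 4 black — skip
        7→10: 10 is gray → back edge
Back edge closes the cycle 10 → 2 → 1 → 7 → 10; its vertices are {1, 2, 7, 10}.

1, 2, 7, 10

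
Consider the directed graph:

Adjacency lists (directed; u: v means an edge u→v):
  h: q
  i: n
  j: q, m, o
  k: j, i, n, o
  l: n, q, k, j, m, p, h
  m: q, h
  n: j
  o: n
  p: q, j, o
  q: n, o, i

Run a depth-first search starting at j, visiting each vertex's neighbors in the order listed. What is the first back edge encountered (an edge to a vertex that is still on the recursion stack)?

n→j

DFS from j (visiting each vertex's neighbors in the order listed); mark gray on enter, black on exit:
j gray
  q gray
    n gray
      n→j: j is gray → back edge
First back edge: n → j.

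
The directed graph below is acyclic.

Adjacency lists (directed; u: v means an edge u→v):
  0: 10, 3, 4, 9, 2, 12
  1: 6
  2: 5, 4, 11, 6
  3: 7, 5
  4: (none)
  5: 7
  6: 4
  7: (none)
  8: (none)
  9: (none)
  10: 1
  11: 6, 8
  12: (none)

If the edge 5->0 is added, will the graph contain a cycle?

Yes

Adding 5→0 creates a cycle iff 0 can already reach 5.
Path from 0: 0 → 3 → 5.
So 0 → … → 5 → 0 is a cycle.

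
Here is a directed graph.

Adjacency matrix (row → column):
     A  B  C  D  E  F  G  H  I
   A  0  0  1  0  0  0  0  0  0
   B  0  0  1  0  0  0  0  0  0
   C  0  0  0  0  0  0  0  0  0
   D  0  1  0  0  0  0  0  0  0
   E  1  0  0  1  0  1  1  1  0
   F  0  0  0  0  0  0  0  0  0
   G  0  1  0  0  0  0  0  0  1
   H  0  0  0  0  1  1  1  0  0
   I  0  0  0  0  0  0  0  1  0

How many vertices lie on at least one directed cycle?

A vertex is on a directed cycle iff it belongs to a strongly connected component of size ≥ 2 (or has a self-loop).
The vertices on cycles are {E, G, H, I} — 4 in total.

4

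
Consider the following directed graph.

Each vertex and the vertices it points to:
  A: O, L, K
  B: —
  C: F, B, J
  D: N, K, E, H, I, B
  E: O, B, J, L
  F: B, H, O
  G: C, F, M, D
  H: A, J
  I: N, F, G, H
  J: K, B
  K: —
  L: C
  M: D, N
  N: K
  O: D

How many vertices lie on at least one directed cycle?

11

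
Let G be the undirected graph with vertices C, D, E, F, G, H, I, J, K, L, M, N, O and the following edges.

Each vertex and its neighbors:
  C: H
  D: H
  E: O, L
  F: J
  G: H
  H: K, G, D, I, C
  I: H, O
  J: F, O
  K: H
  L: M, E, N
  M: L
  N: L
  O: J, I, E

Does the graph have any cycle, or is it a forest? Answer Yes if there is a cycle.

No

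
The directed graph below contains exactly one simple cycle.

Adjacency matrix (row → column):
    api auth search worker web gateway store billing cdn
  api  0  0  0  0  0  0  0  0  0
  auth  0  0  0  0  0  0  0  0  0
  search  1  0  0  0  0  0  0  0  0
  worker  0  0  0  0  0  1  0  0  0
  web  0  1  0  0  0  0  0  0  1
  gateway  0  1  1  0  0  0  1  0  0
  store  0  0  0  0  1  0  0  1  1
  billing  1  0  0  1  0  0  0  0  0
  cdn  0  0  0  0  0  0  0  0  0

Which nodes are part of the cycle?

DFS with gray/black marking from store:
store gray
  web gray
    auth gray
    auth black
    cdn gray
    cdn black
  web black
  store→cdn: cdn black — skip
  billing gray
    api gray
    api black
    worker gray
      gateway gray
        search gray
          search→api: api black — skip
        search black
        gateway→store: store is gray → back edge
Back edge closes the cycle store → billing → worker → gateway → store; its vertices are {store, worker, billing, gateway}.

store, worker, billing, gateway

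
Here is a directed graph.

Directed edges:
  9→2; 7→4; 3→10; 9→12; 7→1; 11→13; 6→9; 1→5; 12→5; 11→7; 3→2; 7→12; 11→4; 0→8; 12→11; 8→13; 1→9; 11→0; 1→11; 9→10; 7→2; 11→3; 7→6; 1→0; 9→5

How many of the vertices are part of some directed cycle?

6

A vertex is on a directed cycle iff it belongs to a strongly connected component of size ≥ 2 (or has a self-loop).
The vertices on cycles are {1, 6, 7, 9, 11, 12} — 6 in total.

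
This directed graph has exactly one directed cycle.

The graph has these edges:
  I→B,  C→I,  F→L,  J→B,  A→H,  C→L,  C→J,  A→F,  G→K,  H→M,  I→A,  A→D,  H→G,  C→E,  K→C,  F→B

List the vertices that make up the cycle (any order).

A, C, G, H, I, K

DFS with gray/black marking from C:
C gray
  J gray
    B gray
    B black
  J black
  L gray
  L black
  E gray
  E black
  I gray
    A gray
      F gray
        F→B: B black — skip
        F→L: L black — skip
      F black
      D gray
      D black
      H gray
        M gray
        M black
        G gray
          K gray
            K→C: C is gray → back edge
Back edge closes the cycle C → I → A → H → G → K → C; its vertices are {A, C, G, H, I, K}.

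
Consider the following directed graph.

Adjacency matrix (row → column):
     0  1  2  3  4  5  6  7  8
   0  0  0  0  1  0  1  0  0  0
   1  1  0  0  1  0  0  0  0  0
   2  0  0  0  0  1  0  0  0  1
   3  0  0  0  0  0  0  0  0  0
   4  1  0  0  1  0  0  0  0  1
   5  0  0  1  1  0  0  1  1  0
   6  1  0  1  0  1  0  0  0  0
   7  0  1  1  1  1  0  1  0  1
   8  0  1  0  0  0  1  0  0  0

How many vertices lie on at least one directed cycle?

A vertex is on a directed cycle iff it belongs to a strongly connected component of size ≥ 2 (or has a self-loop).
The vertices on cycles are {0, 1, 2, 4, 5, 6, 7, 8} — 8 in total.

8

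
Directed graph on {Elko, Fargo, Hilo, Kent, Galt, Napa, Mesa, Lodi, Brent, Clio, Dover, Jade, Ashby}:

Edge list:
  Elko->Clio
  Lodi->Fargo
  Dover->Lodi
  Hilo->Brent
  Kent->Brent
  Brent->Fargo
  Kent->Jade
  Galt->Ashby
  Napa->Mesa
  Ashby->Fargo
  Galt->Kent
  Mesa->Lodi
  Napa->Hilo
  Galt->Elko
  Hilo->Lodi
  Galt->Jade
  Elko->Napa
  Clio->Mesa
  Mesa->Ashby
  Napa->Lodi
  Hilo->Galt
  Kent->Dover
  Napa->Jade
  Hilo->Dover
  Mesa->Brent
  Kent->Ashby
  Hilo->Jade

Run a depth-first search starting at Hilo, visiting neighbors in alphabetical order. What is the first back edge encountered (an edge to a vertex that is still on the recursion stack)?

DFS from Hilo (visiting neighbors in alphabetical order); mark gray on enter, black on exit:
Hilo gray
  Brent gray
    Fargo gray
    Fargo black
  Brent black
  Dover gray
    Lodi gray
      Lodi→Fargo: Fargo black — skip
    Lodi black
  Dover black
  Galt gray
    Ashby gray
      Ashby→Fargo: Fargo black — skip
    Ashby black
    Elko gray
      Clio gray
        Mesa gray
          Mesa→Ashby: Ashby black — skip
          Mesa→Brent: Brent black — skip
          Mesa→Lodi: Lodi black — skip
        Mesa black
      Clio black
      Napa gray
        Napa→Hilo: Hilo is gray → back edge
First back edge: Napa → Hilo.

Napa->Hilo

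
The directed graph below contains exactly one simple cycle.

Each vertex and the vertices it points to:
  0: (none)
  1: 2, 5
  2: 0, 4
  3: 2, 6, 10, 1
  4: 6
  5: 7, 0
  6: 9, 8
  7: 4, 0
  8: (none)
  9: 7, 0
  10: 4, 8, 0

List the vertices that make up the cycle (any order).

DFS with gray/black marking from 6:
6 gray
  9 gray
    7 gray
      4 gray
        4→6: 6 is gray → back edge
Back edge closes the cycle 6 → 9 → 7 → 4 → 6; its vertices are {4, 6, 7, 9}.

4, 6, 7, 9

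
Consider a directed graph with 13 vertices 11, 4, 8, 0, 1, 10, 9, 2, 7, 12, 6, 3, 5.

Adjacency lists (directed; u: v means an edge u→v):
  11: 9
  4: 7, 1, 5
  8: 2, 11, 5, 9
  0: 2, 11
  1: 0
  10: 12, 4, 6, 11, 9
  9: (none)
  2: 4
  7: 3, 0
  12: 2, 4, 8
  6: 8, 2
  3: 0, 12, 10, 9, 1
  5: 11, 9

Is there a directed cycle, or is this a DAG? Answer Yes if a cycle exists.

Yes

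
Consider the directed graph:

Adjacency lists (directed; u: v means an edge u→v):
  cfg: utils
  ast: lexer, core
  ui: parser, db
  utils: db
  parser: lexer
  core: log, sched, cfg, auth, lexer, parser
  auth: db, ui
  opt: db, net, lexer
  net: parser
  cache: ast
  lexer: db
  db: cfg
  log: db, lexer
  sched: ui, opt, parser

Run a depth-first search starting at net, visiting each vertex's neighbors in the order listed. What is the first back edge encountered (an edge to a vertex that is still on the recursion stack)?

DFS from net (visiting each vertex's neighbors in the order listed); mark gray on enter, black on exit:
net gray
  parser gray
    lexer gray
      db gray
        cfg gray
          utils gray
            utils→db: db is gray → back edge
First back edge: utils → db.

utils→db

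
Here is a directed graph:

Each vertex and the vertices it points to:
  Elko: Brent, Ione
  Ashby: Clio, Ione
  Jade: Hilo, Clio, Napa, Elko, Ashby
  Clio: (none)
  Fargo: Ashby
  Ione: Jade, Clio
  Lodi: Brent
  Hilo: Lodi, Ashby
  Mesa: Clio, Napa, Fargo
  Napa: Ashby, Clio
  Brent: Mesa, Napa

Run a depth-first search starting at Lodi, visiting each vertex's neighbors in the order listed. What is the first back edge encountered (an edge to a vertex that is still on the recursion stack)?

DFS from Lodi (visiting each vertex's neighbors in the order listed); mark gray on enter, black on exit:
Lodi gray
  Brent gray
    Mesa gray
      Clio gray
      Clio black
      Napa gray
        Ashby gray
          Ashby→Clio: Clio black — skip
          Ione gray
            Jade gray
              Hilo gray
                Hilo→Lodi: Lodi is gray → back edge
First back edge: Hilo → Lodi.

Hilo->Lodi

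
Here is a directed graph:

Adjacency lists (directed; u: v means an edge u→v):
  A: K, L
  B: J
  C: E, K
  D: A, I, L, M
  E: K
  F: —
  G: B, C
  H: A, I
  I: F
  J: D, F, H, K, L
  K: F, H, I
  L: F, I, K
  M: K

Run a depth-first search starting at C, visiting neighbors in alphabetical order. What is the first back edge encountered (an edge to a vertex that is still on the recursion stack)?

A→K

DFS from C (visiting neighbors in alphabetical order); mark gray on enter, black on exit:
C gray
  E gray
    K gray
      F gray
      F black
      H gray
        A gray
          A→K: K is gray → back edge
First back edge: A → K.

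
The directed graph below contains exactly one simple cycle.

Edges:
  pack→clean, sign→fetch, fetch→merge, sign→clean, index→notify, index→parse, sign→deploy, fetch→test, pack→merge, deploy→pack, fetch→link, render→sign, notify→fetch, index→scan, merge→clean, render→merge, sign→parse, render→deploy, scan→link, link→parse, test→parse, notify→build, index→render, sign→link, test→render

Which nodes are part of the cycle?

sign, test, fetch, render

DFS with gray/black marking from render:
render gray
  merge gray
    clean gray
    clean black
  merge black
  deploy gray
    pack gray
      pack→merge: merge black — skip
      pack→clean: clean black — skip
    pack black
  deploy black
  sign gray
    sign→clean: clean black — skip
    fetch gray
      fetch→merge: merge black — skip
      link gray
        parse gray
        parse black
      link black
      test gray
        test→render: render is gray → back edge
Back edge closes the cycle render → sign → fetch → test → render; its vertices are {sign, test, fetch, render}.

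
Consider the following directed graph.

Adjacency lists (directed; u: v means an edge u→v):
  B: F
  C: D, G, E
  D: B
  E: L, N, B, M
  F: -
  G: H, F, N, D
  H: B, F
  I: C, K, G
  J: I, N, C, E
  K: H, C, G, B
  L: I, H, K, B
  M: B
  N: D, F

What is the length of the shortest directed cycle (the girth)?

4

For each vertex v, BFS finds the shortest path from v back to v.
The shortest such closed walk is C → E → L → K → C, length 4.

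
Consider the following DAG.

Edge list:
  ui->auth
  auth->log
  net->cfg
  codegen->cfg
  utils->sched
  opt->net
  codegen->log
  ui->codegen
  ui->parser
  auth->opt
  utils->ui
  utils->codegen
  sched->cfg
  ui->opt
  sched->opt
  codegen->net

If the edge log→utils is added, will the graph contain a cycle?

Yes

Adding log→utils creates a cycle iff utils can already reach log.
Path from utils: utils → codegen → log.
So utils → … → log → utils is a cycle.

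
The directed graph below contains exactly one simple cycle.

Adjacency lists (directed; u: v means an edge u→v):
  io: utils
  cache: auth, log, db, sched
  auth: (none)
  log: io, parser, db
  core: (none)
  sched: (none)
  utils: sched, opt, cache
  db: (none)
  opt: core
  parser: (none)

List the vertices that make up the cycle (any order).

io, log, cache, utils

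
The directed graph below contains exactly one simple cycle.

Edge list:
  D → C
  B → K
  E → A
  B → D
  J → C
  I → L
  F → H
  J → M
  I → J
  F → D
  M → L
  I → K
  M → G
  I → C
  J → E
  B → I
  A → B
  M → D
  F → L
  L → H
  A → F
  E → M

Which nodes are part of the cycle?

A, B, E, I, J

DFS with gray/black marking from E:
E gray
  M gray
    D gray
      C gray
      C black
    D black
    L gray
      H gray
      H black
    L black
    G gray
    G black
  M black
  A gray
    F gray
      F→H: H black — skip
      F→L: L black — skip
      F→D: D black — skip
    F black
    B gray
      K gray
      K black
      B→D: D black — skip
      I gray
        J gray
          J→E: E is gray → back edge
Back edge closes the cycle E → A → B → I → J → E; its vertices are {A, B, E, I, J}.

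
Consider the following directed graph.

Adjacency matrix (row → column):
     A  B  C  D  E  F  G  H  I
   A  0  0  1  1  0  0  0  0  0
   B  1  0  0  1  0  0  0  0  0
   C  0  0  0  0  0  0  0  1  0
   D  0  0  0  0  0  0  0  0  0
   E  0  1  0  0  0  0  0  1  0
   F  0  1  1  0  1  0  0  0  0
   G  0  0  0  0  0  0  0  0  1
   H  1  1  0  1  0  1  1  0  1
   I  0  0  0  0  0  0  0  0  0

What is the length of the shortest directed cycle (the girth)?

3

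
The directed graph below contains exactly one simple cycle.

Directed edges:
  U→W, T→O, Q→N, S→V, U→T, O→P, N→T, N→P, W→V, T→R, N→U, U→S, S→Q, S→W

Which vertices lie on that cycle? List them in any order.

N, Q, S, U

DFS with gray/black marking from N:
N gray
  U gray
    T gray
      R gray
      R black
      O gray
        P gray
        P black
      O black
    T black
    W gray
      V gray
      V black
    W black
    S gray
      Q gray
        Q→N: N is gray → back edge
Back edge closes the cycle N → U → S → Q → N; its vertices are {N, Q, S, U}.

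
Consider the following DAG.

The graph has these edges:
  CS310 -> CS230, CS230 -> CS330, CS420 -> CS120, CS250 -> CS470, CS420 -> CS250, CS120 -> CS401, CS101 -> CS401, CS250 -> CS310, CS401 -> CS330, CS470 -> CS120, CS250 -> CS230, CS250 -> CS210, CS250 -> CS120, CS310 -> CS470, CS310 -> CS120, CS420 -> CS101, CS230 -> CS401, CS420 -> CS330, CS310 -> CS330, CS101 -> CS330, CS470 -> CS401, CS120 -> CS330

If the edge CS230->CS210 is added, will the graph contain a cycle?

Adding CS230→CS210 creates a cycle iff CS210 can already reach CS230.
Explore from CS210: no path reaches CS230. The graph stays acyclic.

No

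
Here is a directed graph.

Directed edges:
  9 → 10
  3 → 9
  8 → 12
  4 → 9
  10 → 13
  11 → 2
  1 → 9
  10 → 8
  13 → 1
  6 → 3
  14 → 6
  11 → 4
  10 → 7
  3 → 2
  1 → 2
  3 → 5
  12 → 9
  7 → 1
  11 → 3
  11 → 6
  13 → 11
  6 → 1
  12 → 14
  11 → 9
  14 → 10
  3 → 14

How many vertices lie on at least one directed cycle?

12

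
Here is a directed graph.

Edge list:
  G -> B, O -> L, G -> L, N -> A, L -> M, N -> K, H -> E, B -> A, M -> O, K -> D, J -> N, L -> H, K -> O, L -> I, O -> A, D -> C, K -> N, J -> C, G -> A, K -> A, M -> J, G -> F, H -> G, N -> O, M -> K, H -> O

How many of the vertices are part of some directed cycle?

A vertex is on a directed cycle iff it belongs to a strongly connected component of size ≥ 2 (or has a self-loop).
The vertices on cycles are {G, H, J, K, L, M, N, O} — 8 in total.

8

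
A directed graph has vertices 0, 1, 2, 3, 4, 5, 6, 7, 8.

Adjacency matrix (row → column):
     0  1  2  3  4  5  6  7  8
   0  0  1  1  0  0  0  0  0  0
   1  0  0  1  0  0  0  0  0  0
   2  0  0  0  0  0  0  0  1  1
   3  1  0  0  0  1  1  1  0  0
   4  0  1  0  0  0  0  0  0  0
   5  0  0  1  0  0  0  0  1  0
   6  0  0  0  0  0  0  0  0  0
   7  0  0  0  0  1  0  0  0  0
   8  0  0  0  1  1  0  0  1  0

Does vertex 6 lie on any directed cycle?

No

6 lies on a cycle iff there is a path from 6 back to itself.
Exploring from 6, it never reaches itself; equivalently, its strongly connected component is a singleton.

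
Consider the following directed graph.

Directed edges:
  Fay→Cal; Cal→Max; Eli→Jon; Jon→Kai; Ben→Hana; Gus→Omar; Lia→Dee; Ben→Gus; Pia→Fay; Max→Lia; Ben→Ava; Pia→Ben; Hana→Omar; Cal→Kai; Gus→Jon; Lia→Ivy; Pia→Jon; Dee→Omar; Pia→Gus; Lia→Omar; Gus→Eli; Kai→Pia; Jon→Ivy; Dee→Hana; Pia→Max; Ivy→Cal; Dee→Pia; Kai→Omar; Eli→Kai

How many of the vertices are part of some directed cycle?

12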